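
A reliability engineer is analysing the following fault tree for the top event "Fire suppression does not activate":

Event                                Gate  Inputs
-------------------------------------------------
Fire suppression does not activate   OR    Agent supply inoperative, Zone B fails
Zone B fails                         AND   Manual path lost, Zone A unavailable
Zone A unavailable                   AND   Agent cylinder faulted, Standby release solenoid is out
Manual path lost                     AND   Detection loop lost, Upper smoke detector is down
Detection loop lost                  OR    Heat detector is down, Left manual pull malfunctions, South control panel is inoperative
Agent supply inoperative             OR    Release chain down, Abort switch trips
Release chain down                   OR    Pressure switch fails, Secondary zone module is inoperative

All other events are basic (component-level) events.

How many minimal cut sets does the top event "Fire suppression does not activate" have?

6

Release chain down [OR]: union of children's cut sets → 2 cut set(s).
Agent supply inoperative [OR]: union of children's cut sets → 3 cut set(s).
Detection loop lost [OR]: union of children's cut sets → 3 cut set(s).
Manual path lost [AND]: one cut set from each child combined → 3 × 1 = 3 cut set(s).
Zone A unavailable [AND]: one cut set from each child combined → 1 × 1 = 1 cut set(s).
Zone B fails [AND]: one cut set from each child combined → 3 × 1 = 3 cut set(s).
Fire suppression does not activate [OR]: union of children's cut sets → 6 cut set(s).
Minimal cut sets: {Pressure switch fails}; {Secondary zone module is inoperative}; {Abort switch trips}; {Agent cylinder faulted, Heat detector is down, Standby release solenoid is out, Upper smoke detector is down}; {Agent cylinder faulted, Left manual pull malfunctions, Standby release solenoid is out, Upper smoke detector is down}; {Agent cylinder faulted, South control panel is inoperative, Standby release solenoid is out, Upper smoke detector is down}.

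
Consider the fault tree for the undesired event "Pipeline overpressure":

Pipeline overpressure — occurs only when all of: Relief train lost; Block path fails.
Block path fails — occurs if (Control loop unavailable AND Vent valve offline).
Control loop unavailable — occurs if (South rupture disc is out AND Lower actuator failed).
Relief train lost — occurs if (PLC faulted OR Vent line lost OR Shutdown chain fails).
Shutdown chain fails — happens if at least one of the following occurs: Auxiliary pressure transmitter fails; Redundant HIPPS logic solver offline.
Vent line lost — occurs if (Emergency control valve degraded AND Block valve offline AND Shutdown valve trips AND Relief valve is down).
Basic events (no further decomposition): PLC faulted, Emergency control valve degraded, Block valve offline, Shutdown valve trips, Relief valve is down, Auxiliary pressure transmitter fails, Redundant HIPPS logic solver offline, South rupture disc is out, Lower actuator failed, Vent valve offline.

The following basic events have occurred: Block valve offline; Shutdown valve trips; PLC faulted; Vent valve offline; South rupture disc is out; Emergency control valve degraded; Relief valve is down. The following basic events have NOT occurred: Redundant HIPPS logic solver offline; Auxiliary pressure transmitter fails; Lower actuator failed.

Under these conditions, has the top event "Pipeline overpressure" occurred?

No

Vent line lost [AND]: Emergency control valve degraded=occurs, Block valve offline=occurs, Shutdown valve trips=occurs, Relief valve is down=occurs → all inputs occur → occurs.
Shutdown chain fails [OR]: Auxiliary pressure transmitter fails=not, Redundant HIPPS logic solver offline=not → no input occurs → does not occur.
Relief train lost [OR]: PLC faulted=occurs, Vent line lost=occurs, Shutdown chain fails=not → at least one input occurs → occurs.
Control loop unavailable [AND]: South rupture disc is out=occurs, Lower actuator failed=not → not all inputs occur → does not occur.
Block path fails [AND]: Control loop unavailable=not, Vent valve offline=occurs → not all inputs occur → does not occur.
Pipeline overpressure [AND]: Relief train lost=occurs, Block path fails=not → not all inputs occur → does not occur.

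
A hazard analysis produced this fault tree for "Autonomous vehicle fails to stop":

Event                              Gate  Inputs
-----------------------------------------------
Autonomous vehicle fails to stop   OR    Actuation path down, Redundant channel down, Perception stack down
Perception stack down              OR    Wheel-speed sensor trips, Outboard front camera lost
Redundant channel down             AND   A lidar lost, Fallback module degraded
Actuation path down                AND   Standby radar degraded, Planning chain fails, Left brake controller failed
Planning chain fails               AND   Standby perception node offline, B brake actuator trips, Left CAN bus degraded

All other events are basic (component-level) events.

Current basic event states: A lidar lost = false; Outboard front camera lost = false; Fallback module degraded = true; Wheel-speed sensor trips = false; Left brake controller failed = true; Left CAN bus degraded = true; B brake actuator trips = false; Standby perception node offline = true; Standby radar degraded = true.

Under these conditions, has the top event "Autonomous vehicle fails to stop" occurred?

Planning chain fails [AND]: Standby perception node offline=occurs, B brake actuator trips=not, Left CAN bus degraded=occurs → not all inputs occur → does not occur.
Actuation path down [AND]: Standby radar degraded=occurs, Planning chain fails=not, Left brake controller failed=occurs → not all inputs occur → does not occur.
Redundant channel down [AND]: A lidar lost=not, Fallback module degraded=occurs → not all inputs occur → does not occur.
Perception stack down [OR]: Wheel-speed sensor trips=not, Outboard front camera lost=not → no input occurs → does not occur.
Autonomous vehicle fails to stop [OR]: Actuation path down=not, Redundant channel down=not, Perception stack down=not → no input occurs → does not occur.

No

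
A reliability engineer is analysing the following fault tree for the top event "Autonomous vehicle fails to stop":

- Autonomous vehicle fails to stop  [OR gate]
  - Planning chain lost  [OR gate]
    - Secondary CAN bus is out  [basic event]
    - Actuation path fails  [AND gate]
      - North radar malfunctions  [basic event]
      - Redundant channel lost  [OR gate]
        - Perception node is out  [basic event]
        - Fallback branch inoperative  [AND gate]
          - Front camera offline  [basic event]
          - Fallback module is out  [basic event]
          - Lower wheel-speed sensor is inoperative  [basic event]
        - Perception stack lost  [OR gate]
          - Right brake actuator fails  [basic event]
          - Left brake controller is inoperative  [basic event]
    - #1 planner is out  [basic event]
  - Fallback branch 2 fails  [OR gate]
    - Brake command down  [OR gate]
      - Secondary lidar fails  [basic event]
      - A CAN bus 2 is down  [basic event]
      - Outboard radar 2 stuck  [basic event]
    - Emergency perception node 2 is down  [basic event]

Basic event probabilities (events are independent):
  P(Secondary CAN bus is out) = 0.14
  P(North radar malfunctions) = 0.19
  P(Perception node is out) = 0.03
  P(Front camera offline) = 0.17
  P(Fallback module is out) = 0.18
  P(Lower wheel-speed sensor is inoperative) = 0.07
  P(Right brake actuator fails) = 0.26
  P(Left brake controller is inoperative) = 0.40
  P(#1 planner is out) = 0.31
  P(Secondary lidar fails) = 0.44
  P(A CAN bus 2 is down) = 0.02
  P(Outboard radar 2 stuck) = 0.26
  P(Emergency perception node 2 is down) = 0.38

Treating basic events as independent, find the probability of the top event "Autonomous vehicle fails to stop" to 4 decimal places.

P(Fallback branch inoperative) [AND] = 0.17 × 0.18 × 0.07 = 0.002142
P(Perception stack lost) [OR] = 1 − (1−0.26) × (1−0.40) = 0.556000
P(Redundant channel lost) [OR] = 1 − (1−0.03) × (1−0.002142) × (1−0.556000) = 0.570243
P(Actuation path fails) [AND] = 0.19 × 0.570243 = 0.108346
P(Planning chain lost) [OR] = 1 − (1−0.14) × (1−0.108346) × (1−0.31) = 0.470893
P(Brake command down) [OR] = 1 − (1−0.44) × (1−0.02) × (1−0.26) = 0.593888
P(Fallback branch 2 fails) [OR] = 1 − (1−0.593888) × (1−0.38) = 0.748211
P(Autonomous vehicle fails to stop) [OR] = 1 − (1−0.470893) × (1−0.748211) = 0.866777
Rounded to 4 decimal places: P(Autonomous vehicle fails to stop) ≈ 0.8668.

0.8668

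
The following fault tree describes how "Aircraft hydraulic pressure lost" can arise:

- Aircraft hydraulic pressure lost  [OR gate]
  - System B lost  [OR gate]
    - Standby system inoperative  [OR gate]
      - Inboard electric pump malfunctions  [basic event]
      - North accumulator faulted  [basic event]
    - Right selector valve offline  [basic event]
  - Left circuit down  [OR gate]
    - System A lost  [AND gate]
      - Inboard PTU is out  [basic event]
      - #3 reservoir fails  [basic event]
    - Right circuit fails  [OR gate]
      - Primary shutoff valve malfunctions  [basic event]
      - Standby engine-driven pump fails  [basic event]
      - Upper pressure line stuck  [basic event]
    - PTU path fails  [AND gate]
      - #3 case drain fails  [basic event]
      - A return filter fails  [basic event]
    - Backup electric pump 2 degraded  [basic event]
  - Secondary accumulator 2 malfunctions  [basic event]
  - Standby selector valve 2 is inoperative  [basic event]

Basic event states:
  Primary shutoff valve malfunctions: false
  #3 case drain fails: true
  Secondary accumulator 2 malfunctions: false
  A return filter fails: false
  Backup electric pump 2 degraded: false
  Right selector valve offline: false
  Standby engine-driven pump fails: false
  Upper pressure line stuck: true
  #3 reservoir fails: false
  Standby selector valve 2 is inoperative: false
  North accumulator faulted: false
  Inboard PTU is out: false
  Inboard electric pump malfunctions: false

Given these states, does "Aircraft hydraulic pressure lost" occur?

Yes

Standby system inoperative [OR]: Inboard electric pump malfunctions=not, North accumulator faulted=not → no input occurs → does not occur.
System B lost [OR]: Standby system inoperative=not, Right selector valve offline=not → no input occurs → does not occur.
System A lost [AND]: Inboard PTU is out=not, #3 reservoir fails=not → not all inputs occur → does not occur.
Right circuit fails [OR]: Primary shutoff valve malfunctions=not, Standby engine-driven pump fails=not, Upper pressure line stuck=occurs → at least one input occurs → occurs.
PTU path fails [AND]: #3 case drain fails=occurs, A return filter fails=not → not all inputs occur → does not occur.
Left circuit down [OR]: System A lost=not, Right circuit fails=occurs, PTU path fails=not, Backup electric pump 2 degraded=not → at least one input occurs → occurs.
Aircraft hydraulic pressure lost [OR]: System B lost=not, Left circuit down=occurs, Secondary accumulator 2 malfunctions=not, Standby selector valve 2 is inoperative=not → at least one input occurs → occurs.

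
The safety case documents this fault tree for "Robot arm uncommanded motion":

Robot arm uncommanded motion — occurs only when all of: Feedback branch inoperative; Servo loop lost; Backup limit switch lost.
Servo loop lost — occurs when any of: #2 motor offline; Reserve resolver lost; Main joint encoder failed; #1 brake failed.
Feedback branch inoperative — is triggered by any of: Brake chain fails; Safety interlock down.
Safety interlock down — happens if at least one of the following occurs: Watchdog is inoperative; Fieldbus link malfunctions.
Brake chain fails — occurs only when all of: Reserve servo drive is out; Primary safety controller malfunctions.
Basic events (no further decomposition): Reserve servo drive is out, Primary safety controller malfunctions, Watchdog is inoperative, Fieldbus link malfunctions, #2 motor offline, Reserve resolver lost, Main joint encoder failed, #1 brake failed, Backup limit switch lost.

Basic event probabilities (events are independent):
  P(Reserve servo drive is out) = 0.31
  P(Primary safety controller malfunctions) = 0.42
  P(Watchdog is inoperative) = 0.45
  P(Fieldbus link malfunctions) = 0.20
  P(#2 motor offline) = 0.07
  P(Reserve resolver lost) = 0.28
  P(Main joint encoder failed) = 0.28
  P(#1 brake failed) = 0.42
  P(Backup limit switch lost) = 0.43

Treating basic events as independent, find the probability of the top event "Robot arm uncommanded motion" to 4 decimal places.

0.1912

P(Brake chain fails) [AND] = 0.31 × 0.42 = 0.130200
P(Safety interlock down) [OR] = 1 − (1−0.45) × (1−0.20) = 0.560000
P(Feedback branch inoperative) [OR] = 1 − (1−0.130200) × (1−0.560000) = 0.617288
P(Servo loop lost) [OR] = 1 − (1−0.07) × (1−0.28) × (1−0.28) × (1−0.42) = 0.720375
P(Robot arm uncommanded motion) [AND] = 0.617288 × 0.720375 × 0.43 = 0.191212
Rounded to 4 decimal places: P(Robot arm uncommanded motion) ≈ 0.1912.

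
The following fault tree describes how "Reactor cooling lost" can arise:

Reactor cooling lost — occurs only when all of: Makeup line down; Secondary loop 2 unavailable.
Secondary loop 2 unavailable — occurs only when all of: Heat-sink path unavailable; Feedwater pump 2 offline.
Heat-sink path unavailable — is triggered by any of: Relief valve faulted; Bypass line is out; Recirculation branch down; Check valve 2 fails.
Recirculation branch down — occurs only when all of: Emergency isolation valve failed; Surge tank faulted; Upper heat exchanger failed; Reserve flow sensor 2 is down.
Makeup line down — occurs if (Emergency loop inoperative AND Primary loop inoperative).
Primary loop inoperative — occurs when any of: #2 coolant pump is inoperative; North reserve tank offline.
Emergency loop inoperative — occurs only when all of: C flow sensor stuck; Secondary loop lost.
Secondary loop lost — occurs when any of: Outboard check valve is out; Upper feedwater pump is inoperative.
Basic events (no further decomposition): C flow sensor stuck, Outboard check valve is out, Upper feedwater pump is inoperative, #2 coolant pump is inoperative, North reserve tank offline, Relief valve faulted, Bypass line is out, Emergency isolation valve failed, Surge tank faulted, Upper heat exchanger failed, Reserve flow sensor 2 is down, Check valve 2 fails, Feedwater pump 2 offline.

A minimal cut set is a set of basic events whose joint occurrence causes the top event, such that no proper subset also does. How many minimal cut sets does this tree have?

16

Secondary loop lost [OR]: union of children's cut sets → 2 cut set(s).
Emergency loop inoperative [AND]: one cut set from each child combined → 1 × 2 = 2 cut set(s).
Primary loop inoperative [OR]: union of children's cut sets → 2 cut set(s).
Makeup line down [AND]: one cut set from each child combined → 2 × 2 = 4 cut set(s).
Recirculation branch down [AND]: one cut set from each child combined → 1 × 1 × 1 × 1 = 1 cut set(s).
Heat-sink path unavailable [OR]: union of children's cut sets → 4 cut set(s).
Secondary loop 2 unavailable [AND]: one cut set from each child combined → 4 × 1 = 4 cut set(s).
Reactor cooling lost [AND]: one cut set from each child combined → 4 × 4 = 16 cut set(s).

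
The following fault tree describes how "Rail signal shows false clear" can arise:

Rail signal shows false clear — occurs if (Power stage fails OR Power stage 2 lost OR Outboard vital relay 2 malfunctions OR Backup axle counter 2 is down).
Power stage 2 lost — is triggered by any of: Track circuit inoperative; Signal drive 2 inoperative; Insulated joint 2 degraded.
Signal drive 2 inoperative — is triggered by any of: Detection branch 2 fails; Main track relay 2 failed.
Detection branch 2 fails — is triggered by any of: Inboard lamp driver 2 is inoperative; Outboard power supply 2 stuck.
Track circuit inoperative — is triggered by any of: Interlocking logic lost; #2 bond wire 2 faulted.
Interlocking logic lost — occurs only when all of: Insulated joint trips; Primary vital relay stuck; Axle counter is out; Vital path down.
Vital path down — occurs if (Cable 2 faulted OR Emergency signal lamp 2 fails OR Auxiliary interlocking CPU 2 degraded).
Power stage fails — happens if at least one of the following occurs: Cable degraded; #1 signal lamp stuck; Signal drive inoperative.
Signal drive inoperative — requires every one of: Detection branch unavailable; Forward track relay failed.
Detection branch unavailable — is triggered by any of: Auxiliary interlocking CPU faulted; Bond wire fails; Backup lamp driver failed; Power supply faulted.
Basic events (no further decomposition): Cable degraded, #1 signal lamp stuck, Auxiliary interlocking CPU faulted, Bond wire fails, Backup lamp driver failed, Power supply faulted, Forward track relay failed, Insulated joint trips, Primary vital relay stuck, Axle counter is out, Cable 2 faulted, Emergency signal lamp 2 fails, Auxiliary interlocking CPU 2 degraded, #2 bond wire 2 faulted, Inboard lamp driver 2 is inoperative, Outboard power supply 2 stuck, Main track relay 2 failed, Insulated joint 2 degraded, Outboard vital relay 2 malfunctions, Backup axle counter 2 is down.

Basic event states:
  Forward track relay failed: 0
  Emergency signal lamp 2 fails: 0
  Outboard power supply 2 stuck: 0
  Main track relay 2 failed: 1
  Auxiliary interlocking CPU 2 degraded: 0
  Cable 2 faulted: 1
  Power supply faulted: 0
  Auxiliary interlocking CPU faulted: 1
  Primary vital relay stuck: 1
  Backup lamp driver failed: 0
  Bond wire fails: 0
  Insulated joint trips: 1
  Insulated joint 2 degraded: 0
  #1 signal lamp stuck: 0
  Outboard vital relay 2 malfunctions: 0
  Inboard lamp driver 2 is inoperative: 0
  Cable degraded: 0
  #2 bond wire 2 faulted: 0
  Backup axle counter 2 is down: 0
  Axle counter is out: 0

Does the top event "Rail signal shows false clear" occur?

Yes

Detection branch unavailable [OR]: Auxiliary interlocking CPU faulted=occurs, Bond wire fails=not, Backup lamp driver failed=not, Power supply faulted=not → at least one input occurs → occurs.
Signal drive inoperative [AND]: Detection branch unavailable=occurs, Forward track relay failed=not → not all inputs occur → does not occur.
Power stage fails [OR]: Cable degraded=not, #1 signal lamp stuck=not, Signal drive inoperative=not → no input occurs → does not occur.
Vital path down [OR]: Cable 2 faulted=occurs, Emergency signal lamp 2 fails=not, Auxiliary interlocking CPU 2 degraded=not → at least one input occurs → occurs.
Interlocking logic lost [AND]: Insulated joint trips=occurs, Primary vital relay stuck=occurs, Axle counter is out=not, Vital path down=occurs → not all inputs occur → does not occur.
Track circuit inoperative [OR]: Interlocking logic lost=not, #2 bond wire 2 faulted=not → no input occurs → does not occur.
Detection branch 2 fails [OR]: Inboard lamp driver 2 is inoperative=not, Outboard power supply 2 stuck=not → no input occurs → does not occur.
Signal drive 2 inoperative [OR]: Detection branch 2 fails=not, Main track relay 2 failed=occurs → at least one input occurs → occurs.
Power stage 2 lost [OR]: Track circuit inoperative=not, Signal drive 2 inoperative=occurs, Insulated joint 2 degraded=not → at least one input occurs → occurs.
Rail signal shows false clear [OR]: Power stage fails=not, Power stage 2 lost=occurs, Outboard vital relay 2 malfunctions=not, Backup axle counter 2 is down=not → at least one input occurs → occurs.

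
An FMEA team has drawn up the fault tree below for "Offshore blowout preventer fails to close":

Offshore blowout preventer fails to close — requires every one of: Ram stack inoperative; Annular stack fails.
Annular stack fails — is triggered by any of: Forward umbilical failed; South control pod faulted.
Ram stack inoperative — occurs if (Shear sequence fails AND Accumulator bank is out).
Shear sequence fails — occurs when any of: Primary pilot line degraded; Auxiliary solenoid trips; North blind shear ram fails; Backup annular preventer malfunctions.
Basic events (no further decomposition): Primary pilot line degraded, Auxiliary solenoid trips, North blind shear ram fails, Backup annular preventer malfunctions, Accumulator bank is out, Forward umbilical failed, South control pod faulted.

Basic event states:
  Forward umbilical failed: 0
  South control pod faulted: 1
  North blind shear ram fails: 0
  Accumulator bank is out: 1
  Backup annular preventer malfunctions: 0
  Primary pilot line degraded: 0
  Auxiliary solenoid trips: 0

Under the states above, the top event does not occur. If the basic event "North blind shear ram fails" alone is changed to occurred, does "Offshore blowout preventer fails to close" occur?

Yes

Counterfactual: set "North blind shear ram fails" to occurred.
Shear sequence fails [OR]: Primary pilot line degraded=not, Auxiliary solenoid trips=not, North blind shear ram fails=occurs, Backup annular preventer malfunctions=not → at least one input occurs → occurs.
Ram stack inoperative [AND]: Shear sequence fails=occurs, Accumulator bank is out=occurs → all inputs occur → occurs.
Annular stack fails [OR]: Forward umbilical failed=not, South control pod faulted=occurs → at least one input occurs → occurs.
Offshore blowout preventer fails to close [AND]: Ram stack inoperative=occurs, Annular stack fails=occurs → all inputs occur → occurs.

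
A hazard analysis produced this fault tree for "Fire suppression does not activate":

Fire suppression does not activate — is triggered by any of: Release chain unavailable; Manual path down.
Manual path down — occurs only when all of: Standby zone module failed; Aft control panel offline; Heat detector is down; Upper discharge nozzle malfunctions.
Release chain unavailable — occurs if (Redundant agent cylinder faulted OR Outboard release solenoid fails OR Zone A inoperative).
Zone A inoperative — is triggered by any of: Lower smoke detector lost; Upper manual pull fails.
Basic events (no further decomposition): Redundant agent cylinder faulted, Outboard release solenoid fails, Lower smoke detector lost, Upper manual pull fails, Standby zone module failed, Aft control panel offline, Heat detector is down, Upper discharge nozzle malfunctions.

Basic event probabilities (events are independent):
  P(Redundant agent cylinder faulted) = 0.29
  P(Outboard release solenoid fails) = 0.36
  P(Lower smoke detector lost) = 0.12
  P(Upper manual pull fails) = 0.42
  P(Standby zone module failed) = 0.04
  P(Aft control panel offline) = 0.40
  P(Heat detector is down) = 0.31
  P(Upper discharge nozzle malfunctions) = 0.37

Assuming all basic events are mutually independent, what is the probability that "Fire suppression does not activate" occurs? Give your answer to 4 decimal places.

0.7685

P(Zone A inoperative) [OR] = 1 − (1−0.12) × (1−0.42) = 0.489600
P(Release chain unavailable) [OR] = 1 − (1−0.29) × (1−0.36) × (1−0.489600) = 0.768074
P(Manual path down) [AND] = 0.04 × 0.40 × 0.31 × 0.37 = 0.001835
P(Fire suppression does not activate) [OR] = 1 − (1−0.768074) × (1−0.001835) = 0.768500
Rounded to 4 decimal places: P(Fire suppression does not activate) ≈ 0.7685.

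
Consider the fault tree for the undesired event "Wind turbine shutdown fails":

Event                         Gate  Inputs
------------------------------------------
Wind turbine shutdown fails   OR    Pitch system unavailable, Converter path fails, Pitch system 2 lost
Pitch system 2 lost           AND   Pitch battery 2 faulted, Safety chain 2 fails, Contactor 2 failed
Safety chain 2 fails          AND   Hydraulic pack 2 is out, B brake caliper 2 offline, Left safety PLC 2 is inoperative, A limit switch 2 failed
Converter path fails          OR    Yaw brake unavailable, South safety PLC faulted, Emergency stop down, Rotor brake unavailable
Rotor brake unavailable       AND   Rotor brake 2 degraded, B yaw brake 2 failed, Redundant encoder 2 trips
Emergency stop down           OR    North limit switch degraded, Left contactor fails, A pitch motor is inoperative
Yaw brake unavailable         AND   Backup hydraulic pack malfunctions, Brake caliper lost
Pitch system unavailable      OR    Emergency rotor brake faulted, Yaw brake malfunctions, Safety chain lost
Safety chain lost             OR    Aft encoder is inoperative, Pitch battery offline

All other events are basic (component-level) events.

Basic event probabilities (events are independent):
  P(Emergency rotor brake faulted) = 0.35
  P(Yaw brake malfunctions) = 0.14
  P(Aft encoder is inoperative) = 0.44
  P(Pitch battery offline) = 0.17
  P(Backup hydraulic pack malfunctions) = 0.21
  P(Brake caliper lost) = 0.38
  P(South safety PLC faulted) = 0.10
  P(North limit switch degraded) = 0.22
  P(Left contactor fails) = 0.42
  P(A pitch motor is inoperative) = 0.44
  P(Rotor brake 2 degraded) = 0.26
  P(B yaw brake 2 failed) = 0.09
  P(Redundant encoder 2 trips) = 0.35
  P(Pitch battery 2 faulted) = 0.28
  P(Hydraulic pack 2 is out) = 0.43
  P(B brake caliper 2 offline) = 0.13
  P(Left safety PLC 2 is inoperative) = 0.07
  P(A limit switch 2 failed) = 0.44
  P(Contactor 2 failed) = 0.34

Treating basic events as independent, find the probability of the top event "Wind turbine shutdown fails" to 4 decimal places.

P(Safety chain lost) [OR] = 1 − (1−0.44) × (1−0.17) = 0.535200
P(Pitch system unavailable) [OR] = 1 − (1−0.35) × (1−0.14) × (1−0.535200) = 0.740177
P(Yaw brake unavailable) [AND] = 0.21 × 0.38 = 0.079800
P(Emergency stop down) [OR] = 1 − (1−0.22) × (1−0.42) × (1−0.44) = 0.746656
P(Rotor brake unavailable) [AND] = 0.26 × 0.09 × 0.35 = 0.008190
P(Converter path fails) [OR] = 1 − (1−0.079800) × (1−0.10) × (1−0.746656) × (1−0.008190) = 0.791904
P(Safety chain 2 fails) [AND] = 0.43 × 0.13 × 0.07 × 0.44 = 0.001722
P(Pitch system 2 lost) [AND] = 0.28 × 0.001722 × 0.34 = 0.000164
P(Wind turbine shutdown fails) [OR] = 1 − (1−0.740177) × (1−0.791904) × (1−0.000164) = 0.945941
Rounded to 4 decimal places: P(Wind turbine shutdown fails) ≈ 0.9459.

0.9459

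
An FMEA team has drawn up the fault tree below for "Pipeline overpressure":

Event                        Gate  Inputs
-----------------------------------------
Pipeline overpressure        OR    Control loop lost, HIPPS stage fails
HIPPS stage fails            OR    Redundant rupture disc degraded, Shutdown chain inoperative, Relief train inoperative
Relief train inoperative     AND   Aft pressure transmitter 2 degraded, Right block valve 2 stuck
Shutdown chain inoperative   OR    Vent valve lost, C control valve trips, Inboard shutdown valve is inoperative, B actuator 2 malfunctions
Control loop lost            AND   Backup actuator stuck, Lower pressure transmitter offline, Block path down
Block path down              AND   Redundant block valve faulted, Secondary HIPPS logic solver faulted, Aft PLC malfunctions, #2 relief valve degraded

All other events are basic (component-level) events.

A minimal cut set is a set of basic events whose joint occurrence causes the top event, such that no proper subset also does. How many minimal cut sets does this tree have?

7

Block path down [AND]: one cut set from each child combined → 1 × 1 × 1 × 1 = 1 cut set(s).
Control loop lost [AND]: one cut set from each child combined → 1 × 1 × 1 = 1 cut set(s).
Shutdown chain inoperative [OR]: union of children's cut sets → 4 cut set(s).
Relief train inoperative [AND]: one cut set from each child combined → 1 × 1 = 1 cut set(s).
HIPPS stage fails [OR]: union of children's cut sets → 6 cut set(s).
Pipeline overpressure [OR]: union of children's cut sets → 7 cut set(s).
Minimal cut sets: {#2 relief valve degraded, Aft PLC malfunctions, Backup actuator stuck, Lower pressure transmitter offline, Redundant block valve faulted, Secondary HIPPS logic solver faulted}; {Redundant rupture disc degraded}; {Vent valve lost}; {C control valve trips}; {Inboard shutdown valve is inoperative}; {B actuator 2 malfunctions}; {Aft pressure transmitter 2 degraded, Right block valve 2 stuck}.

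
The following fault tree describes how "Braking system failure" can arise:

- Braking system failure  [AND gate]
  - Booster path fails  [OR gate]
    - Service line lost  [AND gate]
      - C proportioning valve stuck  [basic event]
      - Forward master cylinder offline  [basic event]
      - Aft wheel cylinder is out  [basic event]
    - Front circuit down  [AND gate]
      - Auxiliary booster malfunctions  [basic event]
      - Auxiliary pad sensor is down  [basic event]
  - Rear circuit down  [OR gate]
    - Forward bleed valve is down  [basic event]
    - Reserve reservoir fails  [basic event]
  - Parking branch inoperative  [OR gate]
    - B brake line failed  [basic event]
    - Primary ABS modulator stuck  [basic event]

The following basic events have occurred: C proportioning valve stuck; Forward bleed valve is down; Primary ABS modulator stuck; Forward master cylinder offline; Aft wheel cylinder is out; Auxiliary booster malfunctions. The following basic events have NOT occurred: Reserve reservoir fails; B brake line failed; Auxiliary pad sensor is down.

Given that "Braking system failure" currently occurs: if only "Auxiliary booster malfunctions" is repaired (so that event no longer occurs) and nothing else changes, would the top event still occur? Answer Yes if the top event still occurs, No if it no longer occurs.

Counterfactual: set "Auxiliary booster malfunctions" to not occurred.
Service line lost [AND]: C proportioning valve stuck=occurs, Forward master cylinder offline=occurs, Aft wheel cylinder is out=occurs → all inputs occur → occurs.
Front circuit down [AND]: Auxiliary booster malfunctions=not, Auxiliary pad sensor is down=not → not all inputs occur → does not occur.
Booster path fails [OR]: Service line lost=occurs, Front circuit down=not → at least one input occurs → occurs.
Rear circuit down [OR]: Forward bleed valve is down=occurs, Reserve reservoir fails=not → at least one input occurs → occurs.
Parking branch inoperative [OR]: B brake line failed=not, Primary ABS modulator stuck=occurs → at least one input occurs → occurs.
Braking system failure [AND]: Booster path fails=occurs, Rear circuit down=occurs, Parking branch inoperative=occurs → all inputs occur → occurs.

Yes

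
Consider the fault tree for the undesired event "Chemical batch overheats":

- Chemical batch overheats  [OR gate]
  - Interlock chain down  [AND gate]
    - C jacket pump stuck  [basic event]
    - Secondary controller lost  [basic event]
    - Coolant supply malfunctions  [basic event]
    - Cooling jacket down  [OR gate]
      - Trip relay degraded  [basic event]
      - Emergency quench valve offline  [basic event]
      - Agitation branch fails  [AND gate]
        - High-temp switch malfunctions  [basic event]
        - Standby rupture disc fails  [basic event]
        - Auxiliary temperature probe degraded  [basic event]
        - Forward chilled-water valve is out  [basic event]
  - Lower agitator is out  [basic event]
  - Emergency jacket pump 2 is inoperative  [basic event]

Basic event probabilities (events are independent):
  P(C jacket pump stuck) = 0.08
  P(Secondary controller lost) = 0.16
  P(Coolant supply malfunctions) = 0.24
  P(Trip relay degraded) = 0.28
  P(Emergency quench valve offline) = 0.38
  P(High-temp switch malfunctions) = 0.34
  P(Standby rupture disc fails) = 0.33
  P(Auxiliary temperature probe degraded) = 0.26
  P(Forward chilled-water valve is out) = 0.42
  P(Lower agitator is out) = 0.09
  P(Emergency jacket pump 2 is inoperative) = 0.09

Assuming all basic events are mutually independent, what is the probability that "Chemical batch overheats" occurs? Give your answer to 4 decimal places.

0.1733

P(Agitation branch fails) [AND] = 0.34 × 0.33 × 0.26 × 0.42 = 0.012252
P(Cooling jacket down) [OR] = 1 − (1−0.28) × (1−0.38) × (1−0.012252) = 0.559069
P(Interlock chain down) [AND] = 0.08 × 0.16 × 0.24 × 0.559069 = 0.001717
P(Chemical batch overheats) [OR] = 1 − (1−0.001717) × (1−0.09) × (1−0.09) = 0.173322
Rounded to 4 decimal places: P(Chemical batch overheats) ≈ 0.1733.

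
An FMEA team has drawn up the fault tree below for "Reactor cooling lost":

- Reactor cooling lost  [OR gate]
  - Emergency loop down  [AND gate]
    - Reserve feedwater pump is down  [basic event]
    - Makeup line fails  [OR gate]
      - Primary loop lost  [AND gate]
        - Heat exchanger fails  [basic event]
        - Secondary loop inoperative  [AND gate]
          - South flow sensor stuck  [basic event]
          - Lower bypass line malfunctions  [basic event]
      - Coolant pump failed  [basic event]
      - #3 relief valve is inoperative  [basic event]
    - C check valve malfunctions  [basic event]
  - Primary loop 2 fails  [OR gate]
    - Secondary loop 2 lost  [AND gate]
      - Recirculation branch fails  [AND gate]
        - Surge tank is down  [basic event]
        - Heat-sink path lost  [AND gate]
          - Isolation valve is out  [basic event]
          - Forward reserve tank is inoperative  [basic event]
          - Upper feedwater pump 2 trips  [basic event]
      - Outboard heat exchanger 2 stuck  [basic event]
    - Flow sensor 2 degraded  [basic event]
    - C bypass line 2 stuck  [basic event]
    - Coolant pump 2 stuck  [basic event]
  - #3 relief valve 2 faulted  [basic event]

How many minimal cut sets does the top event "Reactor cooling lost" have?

Secondary loop inoperative [AND]: one cut set from each child combined → 1 × 1 = 1 cut set(s).
Primary loop lost [AND]: one cut set from each child combined → 1 × 1 = 1 cut set(s).
Makeup line fails [OR]: union of children's cut sets → 3 cut set(s).
Emergency loop down [AND]: one cut set from each child combined → 1 × 3 × 1 = 3 cut set(s).
Heat-sink path lost [AND]: one cut set from each child combined → 1 × 1 × 1 = 1 cut set(s).
Recirculation branch fails [AND]: one cut set from each child combined → 1 × 1 = 1 cut set(s).
Secondary loop 2 lost [AND]: one cut set from each child combined → 1 × 1 = 1 cut set(s).
Primary loop 2 fails [OR]: union of children's cut sets → 4 cut set(s).
Reactor cooling lost [OR]: union of children's cut sets → 8 cut set(s).
Minimal cut sets: {C check valve malfunctions, Heat exchanger fails, Lower bypass line malfunctions, Reserve feedwater pump is down, South flow sensor stuck}; {C check valve malfunctions, Coolant pump failed, Reserve feedwater pump is down}; {#3 relief valve is inoperative, C check valve malfunctions, Reserve feedwater pump is down}; {Forward reserve tank is inoperative, Isolation valve is out, Outboard heat exchanger 2 stuck, Surge tank is down, Upper feedwater pump 2 trips}; {Flow sensor 2 degraded}; {C bypass line 2 stuck}; {Coolant pump 2 stuck}; {#3 relief valve 2 faulted}.

8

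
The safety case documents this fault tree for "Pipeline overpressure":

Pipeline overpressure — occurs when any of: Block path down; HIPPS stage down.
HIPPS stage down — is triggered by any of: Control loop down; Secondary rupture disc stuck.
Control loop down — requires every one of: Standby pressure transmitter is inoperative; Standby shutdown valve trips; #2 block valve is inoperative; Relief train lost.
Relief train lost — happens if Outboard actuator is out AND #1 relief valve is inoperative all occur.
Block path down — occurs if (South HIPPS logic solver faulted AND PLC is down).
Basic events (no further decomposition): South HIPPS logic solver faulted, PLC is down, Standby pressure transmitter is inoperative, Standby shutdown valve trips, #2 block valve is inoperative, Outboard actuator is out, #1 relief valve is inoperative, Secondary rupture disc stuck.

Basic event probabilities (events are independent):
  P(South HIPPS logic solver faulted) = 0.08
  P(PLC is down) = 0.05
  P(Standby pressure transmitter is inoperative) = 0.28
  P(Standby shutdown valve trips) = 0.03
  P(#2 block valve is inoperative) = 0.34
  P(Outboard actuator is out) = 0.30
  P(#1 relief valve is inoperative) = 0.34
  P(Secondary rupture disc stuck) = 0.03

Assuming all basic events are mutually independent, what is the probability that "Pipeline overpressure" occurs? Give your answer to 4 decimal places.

0.0342

P(Block path down) [AND] = 0.08 × 0.05 = 0.004000
P(Relief train lost) [AND] = 0.30 × 0.34 = 0.102000
P(Control loop down) [AND] = 0.28 × 0.03 × 0.34 × 0.102000 = 0.000291
P(HIPPS stage down) [OR] = 1 − (1−0.000291) × (1−0.03) = 0.030282
P(Pipeline overpressure) [OR] = 1 − (1−0.004000) × (1−0.030282) = 0.034161
Rounded to 4 decimal places: P(Pipeline overpressure) ≈ 0.0342.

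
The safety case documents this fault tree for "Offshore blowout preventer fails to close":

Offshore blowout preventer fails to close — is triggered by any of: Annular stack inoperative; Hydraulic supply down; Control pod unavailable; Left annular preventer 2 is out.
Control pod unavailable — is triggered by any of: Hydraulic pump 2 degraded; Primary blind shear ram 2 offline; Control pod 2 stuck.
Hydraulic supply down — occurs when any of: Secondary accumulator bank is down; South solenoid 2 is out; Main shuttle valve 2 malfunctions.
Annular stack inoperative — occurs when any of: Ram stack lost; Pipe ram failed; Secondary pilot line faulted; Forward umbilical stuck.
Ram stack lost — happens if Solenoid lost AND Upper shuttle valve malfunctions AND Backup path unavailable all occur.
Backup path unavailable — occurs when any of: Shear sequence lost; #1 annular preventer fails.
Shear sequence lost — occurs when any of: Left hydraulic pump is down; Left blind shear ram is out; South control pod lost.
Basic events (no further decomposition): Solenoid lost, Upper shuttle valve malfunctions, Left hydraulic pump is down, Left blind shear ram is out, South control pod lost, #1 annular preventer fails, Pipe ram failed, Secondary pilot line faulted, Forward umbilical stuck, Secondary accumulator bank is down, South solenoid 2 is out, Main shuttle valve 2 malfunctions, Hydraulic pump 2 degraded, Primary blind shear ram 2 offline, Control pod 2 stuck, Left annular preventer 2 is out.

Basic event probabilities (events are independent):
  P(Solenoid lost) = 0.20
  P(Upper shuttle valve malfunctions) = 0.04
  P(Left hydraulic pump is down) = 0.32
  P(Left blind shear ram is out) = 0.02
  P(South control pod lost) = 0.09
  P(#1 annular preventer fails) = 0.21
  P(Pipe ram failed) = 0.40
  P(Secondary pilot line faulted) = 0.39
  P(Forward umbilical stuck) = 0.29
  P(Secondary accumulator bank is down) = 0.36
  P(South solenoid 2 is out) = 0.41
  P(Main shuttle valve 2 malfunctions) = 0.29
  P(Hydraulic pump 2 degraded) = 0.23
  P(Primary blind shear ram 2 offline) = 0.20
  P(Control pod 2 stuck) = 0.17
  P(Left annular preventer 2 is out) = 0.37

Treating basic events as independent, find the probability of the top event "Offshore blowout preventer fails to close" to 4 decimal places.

P(Shear sequence lost) [OR] = 1 − (1−0.32) × (1−0.02) × (1−0.09) = 0.393576
P(Backup path unavailable) [OR] = 1 − (1−0.393576) × (1−0.21) = 0.520925
P(Ram stack lost) [AND] = 0.20 × 0.04 × 0.520925 = 0.004167
P(Annular stack inoperative) [OR] = 1 − (1−0.004167) × (1−0.40) × (1−0.39) × (1−0.29) = 0.741223
P(Hydraulic supply down) [OR] = 1 − (1−0.36) × (1−0.41) × (1−0.29) = 0.731904
P(Control pod unavailable) [OR] = 1 − (1−0.23) × (1−0.20) × (1−0.17) = 0.488720
P(Offshore blowout preventer fails to close) [OR] = 1 − (1−0.741223) × (1−0.731904) × (1−0.488720) × (1−0.37) = 0.977653
Rounded to 4 decimal places: P(Offshore blowout preventer fails to close) ≈ 0.9777.

0.9777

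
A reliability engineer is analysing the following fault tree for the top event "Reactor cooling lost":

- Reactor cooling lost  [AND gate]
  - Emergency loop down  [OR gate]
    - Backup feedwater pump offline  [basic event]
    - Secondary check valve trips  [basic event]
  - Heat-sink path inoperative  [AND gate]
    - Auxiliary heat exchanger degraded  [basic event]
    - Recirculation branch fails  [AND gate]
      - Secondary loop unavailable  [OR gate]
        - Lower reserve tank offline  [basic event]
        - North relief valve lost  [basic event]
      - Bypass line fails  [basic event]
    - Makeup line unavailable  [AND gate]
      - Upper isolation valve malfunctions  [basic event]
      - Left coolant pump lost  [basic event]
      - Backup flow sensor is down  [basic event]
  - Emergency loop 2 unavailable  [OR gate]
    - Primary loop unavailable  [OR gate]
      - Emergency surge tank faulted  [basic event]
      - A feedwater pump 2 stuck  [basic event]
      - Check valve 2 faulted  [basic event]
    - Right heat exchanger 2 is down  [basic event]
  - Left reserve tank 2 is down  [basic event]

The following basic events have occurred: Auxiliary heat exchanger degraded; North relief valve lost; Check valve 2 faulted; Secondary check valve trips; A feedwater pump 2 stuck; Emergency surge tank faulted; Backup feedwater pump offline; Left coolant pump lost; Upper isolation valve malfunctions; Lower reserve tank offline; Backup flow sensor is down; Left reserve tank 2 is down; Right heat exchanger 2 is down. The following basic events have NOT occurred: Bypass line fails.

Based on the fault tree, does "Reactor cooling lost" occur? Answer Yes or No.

No

Emergency loop down [OR]: Backup feedwater pump offline=occurs, Secondary check valve trips=occurs → at least one input occurs → occurs.
Secondary loop unavailable [OR]: Lower reserve tank offline=occurs, North relief valve lost=occurs → at least one input occurs → occurs.
Recirculation branch fails [AND]: Secondary loop unavailable=occurs, Bypass line fails=not → not all inputs occur → does not occur.
Makeup line unavailable [AND]: Upper isolation valve malfunctions=occurs, Left coolant pump lost=occurs, Backup flow sensor is down=occurs → all inputs occur → occurs.
Heat-sink path inoperative [AND]: Auxiliary heat exchanger degraded=occurs, Recirculation branch fails=not, Makeup line unavailable=occurs → not all inputs occur → does not occur.
Primary loop unavailable [OR]: Emergency surge tank faulted=occurs, A feedwater pump 2 stuck=occurs, Check valve 2 faulted=occurs → at least one input occurs → occurs.
Emergency loop 2 unavailable [OR]: Primary loop unavailable=occurs, Right heat exchanger 2 is down=occurs → at least one input occurs → occurs.
Reactor cooling lost [AND]: Emergency loop down=occurs, Heat-sink path inoperative=not, Emergency loop 2 unavailable=occurs, Left reserve tank 2 is down=occurs → not all inputs occur → does not occur.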